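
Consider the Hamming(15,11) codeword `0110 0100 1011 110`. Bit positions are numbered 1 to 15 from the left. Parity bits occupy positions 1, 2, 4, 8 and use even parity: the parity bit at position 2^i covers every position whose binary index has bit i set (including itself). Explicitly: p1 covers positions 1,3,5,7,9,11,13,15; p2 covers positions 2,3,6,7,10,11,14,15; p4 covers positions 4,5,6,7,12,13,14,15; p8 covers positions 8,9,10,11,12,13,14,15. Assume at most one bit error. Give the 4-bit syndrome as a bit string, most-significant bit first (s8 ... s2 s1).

s1: b1⊕b3⊕b5⊕b7⊕b9⊕b11⊕b13⊕b15 = 0⊕1⊕0⊕0⊕1⊕1⊕1⊕0 = 0
s2: b2⊕b3⊕b6⊕b7⊕b10⊕b11⊕b14⊕b15 = 1⊕1⊕1⊕0⊕0⊕1⊕1⊕0 = 1
s4: b4⊕b5⊕b6⊕b7⊕b12⊕b13⊕b14⊕b15 = 0⊕0⊕1⊕0⊕1⊕1⊕1⊕0 = 0
s8: b8⊕b9⊕b10⊕b11⊕b12⊕b13⊕b14⊕b15 = 0⊕1⊕0⊕1⊕1⊕1⊕1⊕0 = 1
Syndrome (s8...s1) = 1010 → position 10.

1010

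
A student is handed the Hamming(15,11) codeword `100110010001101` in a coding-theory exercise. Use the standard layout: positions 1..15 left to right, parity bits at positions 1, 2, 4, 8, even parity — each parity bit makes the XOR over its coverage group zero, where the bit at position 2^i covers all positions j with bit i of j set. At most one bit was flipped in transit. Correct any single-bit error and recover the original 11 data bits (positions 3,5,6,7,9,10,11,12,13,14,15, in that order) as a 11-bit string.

s1: b1⊕b3⊕b5⊕b7⊕b9⊕b11⊕b13⊕b15 = 1⊕0⊕1⊕0⊕0⊕0⊕1⊕1 = 0
s2: b2⊕b3⊕b6⊕b7⊕b10⊕b11⊕b14⊕b15 = 0⊕0⊕0⊕0⊕0⊕0⊕0⊕1 = 1
s4: b4⊕b5⊕b6⊕b7⊕b12⊕b13⊕b14⊕b15 = 1⊕1⊕0⊕0⊕1⊕1⊕0⊕1 = 1
s8: b8⊕b9⊕b10⊕b11⊕b12⊕b13⊕b14⊕b15 = 1⊕0⊕0⊕0⊕1⊕1⊕0⊕1 = 0
Syndrome (s8...s1) = 0110 → position 6.
Flip bit 6: corrected codeword = 100111010001101
Data bits at positions 3,5,6,7,9,10,11,12,13,14,15: 01100001101

01100001101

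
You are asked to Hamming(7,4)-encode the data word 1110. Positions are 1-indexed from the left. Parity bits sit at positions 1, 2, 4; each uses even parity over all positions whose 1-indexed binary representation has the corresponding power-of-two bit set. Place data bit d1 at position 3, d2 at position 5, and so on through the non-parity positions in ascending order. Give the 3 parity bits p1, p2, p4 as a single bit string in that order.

Place data bits at non-power-of-two positions: b3=1, b5=1, b6=1, b7=0.
p1 = XOR of data positions {3,5,7} = 1⊕1⊕0 = 0
p2 = XOR of data positions {3,6,7} = 1⊕1⊕0 = 0
p4 = XOR of data positions {5,6,7} = 1⊕1⊕0 = 0
Parity bits p1,p2,p4 = 000

000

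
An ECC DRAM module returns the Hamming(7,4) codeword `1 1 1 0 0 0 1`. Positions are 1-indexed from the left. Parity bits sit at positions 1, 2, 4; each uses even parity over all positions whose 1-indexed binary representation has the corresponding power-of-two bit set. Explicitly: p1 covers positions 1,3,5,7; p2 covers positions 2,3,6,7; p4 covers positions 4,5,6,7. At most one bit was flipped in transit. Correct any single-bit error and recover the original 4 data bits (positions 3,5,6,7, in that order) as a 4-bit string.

1000

s1: b1⊕b3⊕b5⊕b7 = 1⊕1⊕0⊕1 = 1
s2: b2⊕b3⊕b6⊕b7 = 1⊕1⊕0⊕1 = 1
s4: b4⊕b5⊕b6⊕b7 = 0⊕0⊕0⊕1 = 1
Syndrome (s4...s1) = 111 → position 7.
Flip bit 7: corrected codeword = 1110000
Data bits at positions 3,5,6,7: 1000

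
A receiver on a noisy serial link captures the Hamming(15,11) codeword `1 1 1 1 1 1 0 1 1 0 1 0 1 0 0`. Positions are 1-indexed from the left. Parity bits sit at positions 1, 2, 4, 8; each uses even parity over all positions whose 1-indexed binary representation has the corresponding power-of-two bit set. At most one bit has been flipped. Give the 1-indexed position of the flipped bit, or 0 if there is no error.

0

s1: b1⊕b3⊕b5⊕b7⊕b9⊕b11⊕b13⊕b15 = 1⊕1⊕1⊕0⊕1⊕1⊕1⊕0 = 0
s2: b2⊕b3⊕b6⊕b7⊕b10⊕b11⊕b14⊕b15 = 1⊕1⊕1⊕0⊕0⊕1⊕0⊕0 = 0
s4: b4⊕b5⊕b6⊕b7⊕b12⊕b13⊕b14⊕b15 = 1⊕1⊕1⊕0⊕0⊕1⊕0⊕0 = 0
s8: b8⊕b9⊕b10⊕b11⊕b12⊕b13⊕b14⊕b15 = 1⊕1⊕0⊕1⊕0⊕1⊕0⊕0 = 0
Syndrome (s8...s1) = 0000 → position 0 (no error).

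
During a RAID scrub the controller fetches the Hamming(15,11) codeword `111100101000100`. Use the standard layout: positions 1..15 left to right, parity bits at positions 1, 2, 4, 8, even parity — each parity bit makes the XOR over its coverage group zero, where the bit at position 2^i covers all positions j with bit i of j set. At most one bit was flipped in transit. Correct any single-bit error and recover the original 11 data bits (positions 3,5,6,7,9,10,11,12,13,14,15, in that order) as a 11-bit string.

10001000100

s1: b1⊕b3⊕b5⊕b7⊕b9⊕b11⊕b13⊕b15 = 1⊕1⊕0⊕1⊕1⊕0⊕1⊕0 = 1
s2: b2⊕b3⊕b6⊕b7⊕b10⊕b11⊕b14⊕b15 = 1⊕1⊕0⊕1⊕0⊕0⊕0⊕0 = 1
s4: b4⊕b5⊕b6⊕b7⊕b12⊕b13⊕b14⊕b15 = 1⊕0⊕0⊕1⊕0⊕1⊕0⊕0 = 1
s8: b8⊕b9⊕b10⊕b11⊕b12⊕b13⊕b14⊕b15 = 0⊕1⊕0⊕0⊕0⊕1⊕0⊕0 = 0
Syndrome (s8...s1) = 0111 → position 7.
Flip bit 7: corrected codeword = 111100001000100
Data bits at positions 3,5,6,7,9,10,11,12,13,14,15: 10001000100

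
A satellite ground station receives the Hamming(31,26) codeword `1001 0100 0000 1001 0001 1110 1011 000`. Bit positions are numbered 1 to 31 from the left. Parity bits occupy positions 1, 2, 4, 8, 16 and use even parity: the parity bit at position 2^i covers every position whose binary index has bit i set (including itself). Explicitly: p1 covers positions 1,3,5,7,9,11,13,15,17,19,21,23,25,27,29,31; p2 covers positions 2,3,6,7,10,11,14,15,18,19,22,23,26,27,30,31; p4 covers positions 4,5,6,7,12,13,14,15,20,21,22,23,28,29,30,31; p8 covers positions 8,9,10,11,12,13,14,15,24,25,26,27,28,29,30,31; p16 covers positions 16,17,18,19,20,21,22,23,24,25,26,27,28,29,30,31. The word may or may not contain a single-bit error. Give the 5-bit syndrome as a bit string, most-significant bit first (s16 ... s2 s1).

00000

s1: b1⊕b3⊕b5⊕b7⊕b9⊕b11⊕b13⊕b15⊕b17⊕b19⊕b21⊕b23⊕b25⊕b27⊕b29⊕b31 = 1⊕0⊕0⊕0⊕0⊕0⊕1⊕0⊕0⊕0⊕1⊕1⊕1⊕1⊕0⊕0 = 0
s2: b2⊕b3⊕b6⊕b7⊕b10⊕b11⊕b14⊕b15⊕b18⊕b19⊕b22⊕b23⊕b26⊕b27⊕b30⊕b31 = 0⊕0⊕1⊕0⊕0⊕0⊕0⊕0⊕0⊕0⊕1⊕1⊕0⊕1⊕0⊕0 = 0
s4: b4⊕b5⊕b6⊕b7⊕b12⊕b13⊕b14⊕b15⊕b20⊕b21⊕b22⊕b23⊕b28⊕b29⊕b30⊕b31 = 1⊕0⊕1⊕0⊕0⊕1⊕0⊕0⊕1⊕1⊕1⊕1⊕1⊕0⊕0⊕0 = 0
s8: b8⊕b9⊕b10⊕b11⊕b12⊕b13⊕b14⊕b15⊕b24⊕b25⊕b26⊕b27⊕b28⊕b29⊕b30⊕b31 = 0⊕0⊕0⊕0⊕0⊕1⊕0⊕0⊕0⊕1⊕0⊕1⊕1⊕0⊕0⊕0 = 0
s16: b16⊕b17⊕b18⊕b19⊕b20⊕b21⊕b22⊕b23⊕b24⊕b25⊕b26⊕b27⊕b28⊕b29⊕b30⊕b31 = 1⊕0⊕0⊕0⊕1⊕1⊕1⊕1⊕0⊕1⊕0⊕1⊕1⊕0⊕0⊕0 = 0
Syndrome (s16...s1) = 00000 → position 0 (no error).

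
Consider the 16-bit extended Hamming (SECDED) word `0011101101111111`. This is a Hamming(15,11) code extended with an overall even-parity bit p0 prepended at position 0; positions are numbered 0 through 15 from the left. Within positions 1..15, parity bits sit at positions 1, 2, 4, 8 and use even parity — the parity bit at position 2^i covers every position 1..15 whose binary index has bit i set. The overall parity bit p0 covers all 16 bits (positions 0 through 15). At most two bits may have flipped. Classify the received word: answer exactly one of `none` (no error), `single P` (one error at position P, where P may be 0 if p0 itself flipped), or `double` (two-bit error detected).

double

s1: b1⊕b3⊕b5⊕b7⊕b9⊕b11⊕b13⊕b15 = 0⊕1⊕0⊕1⊕1⊕1⊕1⊕1 = 0
s2: b2⊕b3⊕b6⊕b7⊕b10⊕b11⊕b14⊕b15 = 1⊕1⊕1⊕1⊕1⊕1⊕1⊕1 = 0
s4: b4⊕b5⊕b6⊕b7⊕b12⊕b13⊕b14⊕b15 = 1⊕0⊕1⊕1⊕1⊕1⊕1⊕1 = 1
s8: b8⊕b9⊕b10⊕b11⊕b12⊕b13⊕b14⊕b15 = 0⊕1⊕1⊕1⊕1⊕1⊕1⊕1 = 1
Syndrome (s8...s1) = 1100 → position 12.
Overall parity (XOR of all 16 bits, including p0): 0⊕0⊕1⊕1⊕1⊕0⊕1⊕1⊕0⊕1⊕1⊕1⊕1⊕1⊕1⊕1 = 0
Overall=0, syndrome position=12 → double-bit error detected (uncorrectable).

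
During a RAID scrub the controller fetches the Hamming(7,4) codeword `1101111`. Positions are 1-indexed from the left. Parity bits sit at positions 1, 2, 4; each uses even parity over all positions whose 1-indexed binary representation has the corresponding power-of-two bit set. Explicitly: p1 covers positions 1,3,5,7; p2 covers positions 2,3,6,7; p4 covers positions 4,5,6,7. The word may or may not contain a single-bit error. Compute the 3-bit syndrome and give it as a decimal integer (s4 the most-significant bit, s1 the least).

s1: b1⊕b3⊕b5⊕b7 = 1⊕0⊕1⊕1 = 1
s2: b2⊕b3⊕b6⊕b7 = 1⊕0⊕1⊕1 = 1
s4: b4⊕b5⊕b6⊕b7 = 1⊕1⊕1⊕1 = 0
Syndrome (s4...s1) = 011 → position 3.

3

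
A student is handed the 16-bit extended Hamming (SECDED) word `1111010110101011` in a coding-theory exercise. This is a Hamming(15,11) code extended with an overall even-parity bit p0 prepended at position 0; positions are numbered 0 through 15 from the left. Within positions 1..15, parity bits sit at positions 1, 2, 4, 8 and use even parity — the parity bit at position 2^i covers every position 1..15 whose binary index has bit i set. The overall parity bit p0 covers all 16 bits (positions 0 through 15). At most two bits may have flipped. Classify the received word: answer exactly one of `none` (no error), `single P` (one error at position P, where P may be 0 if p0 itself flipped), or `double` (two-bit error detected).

s1: b1⊕b3⊕b5⊕b7⊕b9⊕b11⊕b13⊕b15 = 1⊕1⊕1⊕1⊕0⊕0⊕0⊕1 = 1
s2: b2⊕b3⊕b6⊕b7⊕b10⊕b11⊕b14⊕b15 = 1⊕1⊕0⊕1⊕1⊕0⊕1⊕1 = 0
s4: b4⊕b5⊕b6⊕b7⊕b12⊕b13⊕b14⊕b15 = 0⊕1⊕0⊕1⊕1⊕0⊕1⊕1 = 1
s8: b8⊕b9⊕b10⊕b11⊕b12⊕b13⊕b14⊕b15 = 1⊕0⊕1⊕0⊕1⊕0⊕1⊕1 = 1
Syndrome (s8...s1) = 1101 → position 13.
Overall parity (XOR of all 16 bits, including p0): 1⊕1⊕1⊕1⊕0⊕1⊕0⊕1⊕1⊕0⊕1⊕0⊕1⊕0⊕1⊕1 = 1
Overall=1, syndrome position=13 → single-bit error at position 13.

single 13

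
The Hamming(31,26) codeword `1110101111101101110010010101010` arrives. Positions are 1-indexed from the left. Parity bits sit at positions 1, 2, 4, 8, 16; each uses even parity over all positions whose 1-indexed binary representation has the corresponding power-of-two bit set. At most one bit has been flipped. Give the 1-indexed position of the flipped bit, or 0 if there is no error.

s1: b1⊕b3⊕b5⊕b7⊕b9⊕b11⊕b13⊕b15⊕b17⊕b19⊕b21⊕b23⊕b25⊕b27⊕b29⊕b31 = 1⊕1⊕1⊕1⊕1⊕1⊕1⊕0⊕1⊕0⊕1⊕0⊕0⊕0⊕0⊕0 = 1
s2: b2⊕b3⊕b6⊕b7⊕b10⊕b11⊕b14⊕b15⊕b18⊕b19⊕b22⊕b23⊕b26⊕b27⊕b30⊕b31 = 1⊕1⊕0⊕1⊕1⊕1⊕1⊕0⊕1⊕0⊕0⊕0⊕1⊕0⊕1⊕0 = 1
s4: b4⊕b5⊕b6⊕b7⊕b12⊕b13⊕b14⊕b15⊕b20⊕b21⊕b22⊕b23⊕b28⊕b29⊕b30⊕b31 = 0⊕1⊕0⊕1⊕0⊕1⊕1⊕0⊕0⊕1⊕0⊕0⊕1⊕0⊕1⊕0 = 1
s8: b8⊕b9⊕b10⊕b11⊕b12⊕b13⊕b14⊕b15⊕b24⊕b25⊕b26⊕b27⊕b28⊕b29⊕b30⊕b31 = 1⊕1⊕1⊕1⊕0⊕1⊕1⊕0⊕1⊕0⊕1⊕0⊕1⊕0⊕1⊕0 = 0
s16: b16⊕b17⊕b18⊕b19⊕b20⊕b21⊕b22⊕b23⊕b24⊕b25⊕b26⊕b27⊕b28⊕b29⊕b30⊕b31 = 1⊕1⊕1⊕0⊕0⊕1⊕0⊕0⊕1⊕0⊕1⊕0⊕1⊕0⊕1⊕0 = 0
Syndrome (s16...s1) = 00111 → position 7.

7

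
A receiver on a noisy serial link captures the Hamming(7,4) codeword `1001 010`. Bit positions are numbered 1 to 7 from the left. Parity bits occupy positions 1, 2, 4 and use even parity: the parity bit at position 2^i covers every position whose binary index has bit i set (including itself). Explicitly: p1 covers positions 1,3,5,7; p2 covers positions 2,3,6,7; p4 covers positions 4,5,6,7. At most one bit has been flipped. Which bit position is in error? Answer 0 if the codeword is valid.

3

s1: b1⊕b3⊕b5⊕b7 = 1⊕0⊕0⊕0 = 1
s2: b2⊕b3⊕b6⊕b7 = 0⊕0⊕1⊕0 = 1
s4: b4⊕b5⊕b6⊕b7 = 1⊕0⊕1⊕0 = 0
Syndrome (s4...s1) = 011 → position 3.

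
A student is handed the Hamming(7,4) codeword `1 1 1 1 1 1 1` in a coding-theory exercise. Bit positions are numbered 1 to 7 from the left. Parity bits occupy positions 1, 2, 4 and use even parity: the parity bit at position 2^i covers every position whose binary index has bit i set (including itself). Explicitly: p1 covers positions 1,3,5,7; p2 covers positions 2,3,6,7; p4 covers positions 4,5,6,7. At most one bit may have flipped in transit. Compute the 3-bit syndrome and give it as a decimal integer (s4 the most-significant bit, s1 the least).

0

s1: b1⊕b3⊕b5⊕b7 = 1⊕1⊕1⊕1 = 0
s2: b2⊕b3⊕b6⊕b7 = 1⊕1⊕1⊕1 = 0
s4: b4⊕b5⊕b6⊕b7 = 1⊕1⊕1⊕1 = 0
Syndrome (s4...s1) = 000 → position 0 (no error).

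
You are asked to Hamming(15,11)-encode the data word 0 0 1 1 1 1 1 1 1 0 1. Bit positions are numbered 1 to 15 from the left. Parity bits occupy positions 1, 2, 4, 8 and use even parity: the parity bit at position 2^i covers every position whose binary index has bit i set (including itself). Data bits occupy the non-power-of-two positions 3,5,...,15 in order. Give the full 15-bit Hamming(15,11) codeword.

Place data bits at non-power-of-two positions: b3=0, b5=0, b6=1, b7=1, b9=1, b10=1, b11=1, b12=1, b13=1, b14=0, b15=1.
p1 = XOR of data positions {3,5,7,9,11,13,15} = 0⊕0⊕1⊕1⊕1⊕1⊕1 = 1
p2 = XOR of data positions {3,6,7,10,11,14,15} = 0⊕1⊕1⊕1⊕1⊕0⊕1 = 1
p4 = XOR of data positions {5,6,7,12,13,14,15} = 0⊕1⊕1⊕1⊕1⊕0⊕1 = 1
p8 = XOR of data positions {9,10,11,12,13,14,15} = 1⊕1⊕1⊕1⊕1⊕0⊕1 = 0
Codeword b1..b15 = 110101101111101

110101101111101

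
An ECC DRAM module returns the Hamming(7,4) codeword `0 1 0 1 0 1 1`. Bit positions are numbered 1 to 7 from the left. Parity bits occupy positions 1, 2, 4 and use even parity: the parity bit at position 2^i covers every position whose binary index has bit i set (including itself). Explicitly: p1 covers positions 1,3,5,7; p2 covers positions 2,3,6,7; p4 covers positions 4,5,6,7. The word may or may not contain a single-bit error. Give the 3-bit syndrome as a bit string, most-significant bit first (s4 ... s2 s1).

111

s1: b1⊕b3⊕b5⊕b7 = 0⊕0⊕0⊕1 = 1
s2: b2⊕b3⊕b6⊕b7 = 1⊕0⊕1⊕1 = 1
s4: b4⊕b5⊕b6⊕b7 = 1⊕0⊕1⊕1 = 1
Syndrome (s4...s1) = 111 → position 7.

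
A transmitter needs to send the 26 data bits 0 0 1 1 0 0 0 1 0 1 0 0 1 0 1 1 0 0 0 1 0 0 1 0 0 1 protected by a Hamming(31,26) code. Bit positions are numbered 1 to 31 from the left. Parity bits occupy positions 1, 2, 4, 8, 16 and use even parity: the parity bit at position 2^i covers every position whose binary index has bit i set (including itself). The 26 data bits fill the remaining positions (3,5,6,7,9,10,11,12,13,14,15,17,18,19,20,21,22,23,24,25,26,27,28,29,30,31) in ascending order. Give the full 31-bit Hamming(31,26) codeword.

Place data bits at non-power-of-two positions: b3=0, b5=0, b6=1, b7=1, b9=0, b10=0, b11=0, b12=1, b13=0, b14=1, b15=0, b17=0, b18=1, b19=0, b20=1, b21=1, b22=0, b23=0, b24=0, b25=1, b26=0, b27=0, b28=1, b29=0, b30=0, b31=1.
p1 = XOR of data positions {3,5,7,9,11,13,15,17,19,21,23,25,27,29,31} = 0⊕0⊕1⊕0⊕0⊕0⊕0⊕0⊕0⊕1⊕0⊕1⊕0⊕0⊕1 = 0
p2 = XOR of data positions {3,6,7,10,11,14,15,18,19,22,23,26,27,30,31} = 0⊕1⊕1⊕0⊕0⊕1⊕0⊕1⊕0⊕0⊕0⊕0⊕0⊕0⊕1 = 1
p4 = XOR of data positions {5,6,7,12,13,14,15,20,21,22,23,28,29,30,31} = 0⊕1⊕1⊕1⊕0⊕1⊕0⊕1⊕1⊕0⊕0⊕1⊕0⊕0⊕1 = 0
p8 = XOR of data positions {9,10,11,12,13,14,15,24,25,26,27,28,29,30,31} = 0⊕0⊕0⊕1⊕0⊕1⊕0⊕0⊕1⊕0⊕0⊕1⊕0⊕0⊕1 = 1
p16 = XOR of data positions {17,18,19,20,21,22,23,24,25,26,27,28,29,30,31} = 0⊕1⊕0⊕1⊕1⊕0⊕0⊕0⊕1⊕0⊕0⊕1⊕0⊕0⊕1 = 0
Codeword b1..b31 = 0100011100010100010110001001001

0100011100010100010110001001001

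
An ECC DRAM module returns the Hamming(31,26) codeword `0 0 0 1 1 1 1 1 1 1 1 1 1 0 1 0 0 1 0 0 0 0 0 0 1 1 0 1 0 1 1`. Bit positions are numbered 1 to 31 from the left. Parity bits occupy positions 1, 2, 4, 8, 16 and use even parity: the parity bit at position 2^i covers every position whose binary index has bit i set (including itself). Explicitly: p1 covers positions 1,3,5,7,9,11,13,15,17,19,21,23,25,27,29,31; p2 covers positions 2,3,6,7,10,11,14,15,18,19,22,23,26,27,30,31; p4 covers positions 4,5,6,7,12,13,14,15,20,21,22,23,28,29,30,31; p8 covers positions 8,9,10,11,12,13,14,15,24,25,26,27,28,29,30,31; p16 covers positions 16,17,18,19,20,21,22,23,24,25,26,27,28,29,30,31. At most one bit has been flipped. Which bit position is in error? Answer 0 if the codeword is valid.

2

s1: b1⊕b3⊕b5⊕b7⊕b9⊕b11⊕b13⊕b15⊕b17⊕b19⊕b21⊕b23⊕b25⊕b27⊕b29⊕b31 = 0⊕0⊕1⊕1⊕1⊕1⊕1⊕1⊕0⊕0⊕0⊕0⊕1⊕0⊕0⊕1 = 0
s2: b2⊕b3⊕b6⊕b7⊕b10⊕b11⊕b14⊕b15⊕b18⊕b19⊕b22⊕b23⊕b26⊕b27⊕b30⊕b31 = 0⊕0⊕1⊕1⊕1⊕1⊕0⊕1⊕1⊕0⊕0⊕0⊕1⊕0⊕1⊕1 = 1
s4: b4⊕b5⊕b6⊕b7⊕b12⊕b13⊕b14⊕b15⊕b20⊕b21⊕b22⊕b23⊕b28⊕b29⊕b30⊕b31 = 1⊕1⊕1⊕1⊕1⊕1⊕0⊕1⊕0⊕0⊕0⊕0⊕1⊕0⊕1⊕1 = 0
s8: b8⊕b9⊕b10⊕b11⊕b12⊕b13⊕b14⊕b15⊕b24⊕b25⊕b26⊕b27⊕b28⊕b29⊕b30⊕b31 = 1⊕1⊕1⊕1⊕1⊕1⊕0⊕1⊕0⊕1⊕1⊕0⊕1⊕0⊕1⊕1 = 0
s16: b16⊕b17⊕b18⊕b19⊕b20⊕b21⊕b22⊕b23⊕b24⊕b25⊕b26⊕b27⊕b28⊕b29⊕b30⊕b31 = 0⊕0⊕1⊕0⊕0⊕0⊕0⊕0⊕0⊕1⊕1⊕0⊕1⊕0⊕1⊕1 = 0
Syndrome (s16...s1) = 00010 → position 2.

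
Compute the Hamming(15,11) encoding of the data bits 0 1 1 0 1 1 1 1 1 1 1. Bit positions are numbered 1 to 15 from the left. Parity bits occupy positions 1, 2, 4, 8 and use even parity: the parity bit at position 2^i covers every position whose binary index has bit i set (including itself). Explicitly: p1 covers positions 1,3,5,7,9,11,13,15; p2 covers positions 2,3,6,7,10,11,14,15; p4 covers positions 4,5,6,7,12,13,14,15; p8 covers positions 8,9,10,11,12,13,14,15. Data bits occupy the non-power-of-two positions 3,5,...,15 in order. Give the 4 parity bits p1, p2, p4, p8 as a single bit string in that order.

Place data bits at non-power-of-two positions: b3=0, b5=1, b6=1, b7=0, b9=1, b10=1, b11=1, b12=1, b13=1, b14=1, b15=1.
p1 = XOR of data positions {3,5,7,9,11,13,15} = 0⊕1⊕0⊕1⊕1⊕1⊕1 = 1
p2 = XOR of data positions {3,6,7,10,11,14,15} = 0⊕1⊕0⊕1⊕1⊕1⊕1 = 1
p4 = XOR of data positions {5,6,7,12,13,14,15} = 1⊕1⊕0⊕1⊕1⊕1⊕1 = 0
p8 = XOR of data positions {9,10,11,12,13,14,15} = 1⊕1⊕1⊕1⊕1⊕1⊕1 = 1
Parity bits p1,p2,p4,p8 = 1101

1101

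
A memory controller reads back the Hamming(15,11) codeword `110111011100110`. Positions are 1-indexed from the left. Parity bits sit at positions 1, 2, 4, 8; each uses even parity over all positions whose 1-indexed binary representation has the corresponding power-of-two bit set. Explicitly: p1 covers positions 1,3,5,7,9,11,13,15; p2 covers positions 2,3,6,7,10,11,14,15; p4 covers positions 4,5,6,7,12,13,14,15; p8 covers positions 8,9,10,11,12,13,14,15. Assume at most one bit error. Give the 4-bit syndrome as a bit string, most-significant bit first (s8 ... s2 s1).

1100

s1: b1⊕b3⊕b5⊕b7⊕b9⊕b11⊕b13⊕b15 = 1⊕0⊕1⊕0⊕1⊕0⊕1⊕0 = 0
s2: b2⊕b3⊕b6⊕b7⊕b10⊕b11⊕b14⊕b15 = 1⊕0⊕1⊕0⊕1⊕0⊕1⊕0 = 0
s4: b4⊕b5⊕b6⊕b7⊕b12⊕b13⊕b14⊕b15 = 1⊕1⊕1⊕0⊕0⊕1⊕1⊕0 = 1
s8: b8⊕b9⊕b10⊕b11⊕b12⊕b13⊕b14⊕b15 = 1⊕1⊕1⊕0⊕0⊕1⊕1⊕0 = 1
Syndrome (s8...s1) = 1100 → position 12.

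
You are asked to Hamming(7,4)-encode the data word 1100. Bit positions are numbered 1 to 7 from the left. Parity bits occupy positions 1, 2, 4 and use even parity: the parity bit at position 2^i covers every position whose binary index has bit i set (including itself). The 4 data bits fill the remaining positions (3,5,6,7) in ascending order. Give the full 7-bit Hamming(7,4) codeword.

Place data bits at non-power-of-two positions: b3=1, b5=1, b6=0, b7=0.
p1 = XOR of data positions {3,5,7} = 1⊕1⊕0 = 0
p2 = XOR of data positions {3,6,7} = 1⊕0⊕0 = 1
p4 = XOR of data positions {5,6,7} = 1⊕0⊕0 = 1
Codeword b1..b7 = 0111100

0111100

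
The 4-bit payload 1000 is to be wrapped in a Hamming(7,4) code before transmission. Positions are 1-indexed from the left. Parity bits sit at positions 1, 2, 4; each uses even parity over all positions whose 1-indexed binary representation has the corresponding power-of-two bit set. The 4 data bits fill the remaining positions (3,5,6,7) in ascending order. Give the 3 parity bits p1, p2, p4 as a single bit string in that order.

Place data bits at non-power-of-two positions: b3=1, b5=0, b6=0, b7=0.
p1 = XOR of data positions {3,5,7} = 1⊕0⊕0 = 1
p2 = XOR of data positions {3,6,7} = 1⊕0⊕0 = 1
p4 = XOR of data positions {5,6,7} = 0⊕0⊕0 = 0
Parity bits p1,p2,p4 = 110

110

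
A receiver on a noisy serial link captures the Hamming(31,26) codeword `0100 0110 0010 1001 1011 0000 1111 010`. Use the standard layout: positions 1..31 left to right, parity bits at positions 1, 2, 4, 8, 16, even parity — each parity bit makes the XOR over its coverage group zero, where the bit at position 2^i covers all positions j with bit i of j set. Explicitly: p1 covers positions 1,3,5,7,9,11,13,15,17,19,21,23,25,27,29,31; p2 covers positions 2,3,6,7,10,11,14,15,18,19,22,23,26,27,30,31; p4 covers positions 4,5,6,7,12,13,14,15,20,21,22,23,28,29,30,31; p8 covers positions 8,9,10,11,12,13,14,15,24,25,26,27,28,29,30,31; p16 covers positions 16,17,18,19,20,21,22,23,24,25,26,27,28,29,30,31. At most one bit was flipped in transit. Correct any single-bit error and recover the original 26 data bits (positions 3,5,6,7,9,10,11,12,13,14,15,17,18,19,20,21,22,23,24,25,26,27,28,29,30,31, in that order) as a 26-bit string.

s1: b1⊕b3⊕b5⊕b7⊕b9⊕b11⊕b13⊕b15⊕b17⊕b19⊕b21⊕b23⊕b25⊕b27⊕b29⊕b31 = 0⊕0⊕0⊕1⊕0⊕1⊕1⊕0⊕1⊕1⊕0⊕0⊕1⊕1⊕0⊕0 = 1
s2: b2⊕b3⊕b6⊕b7⊕b10⊕b11⊕b14⊕b15⊕b18⊕b19⊕b22⊕b23⊕b26⊕b27⊕b30⊕b31 = 1⊕0⊕1⊕1⊕0⊕1⊕0⊕0⊕0⊕1⊕0⊕0⊕1⊕1⊕1⊕0 = 0
s4: b4⊕b5⊕b6⊕b7⊕b12⊕b13⊕b14⊕b15⊕b20⊕b21⊕b22⊕b23⊕b28⊕b29⊕b30⊕b31 = 0⊕0⊕1⊕1⊕0⊕1⊕0⊕0⊕1⊕0⊕0⊕0⊕1⊕0⊕1⊕0 = 0
s8: b8⊕b9⊕b10⊕b11⊕b12⊕b13⊕b14⊕b15⊕b24⊕b25⊕b26⊕b27⊕b28⊕b29⊕b30⊕b31 = 0⊕0⊕0⊕1⊕0⊕1⊕0⊕0⊕0⊕1⊕1⊕1⊕1⊕0⊕1⊕0 = 1
s16: b16⊕b17⊕b18⊕b19⊕b20⊕b21⊕b22⊕b23⊕b24⊕b25⊕b26⊕b27⊕b28⊕b29⊕b30⊕b31 = 1⊕1⊕0⊕1⊕1⊕0⊕0⊕0⊕0⊕1⊕1⊕1⊕1⊕0⊕1⊕0 = 1
Syndrome (s16...s1) = 11001 → position 25.
Flip bit 25: corrected codeword = 0100011000101001101100000111010
Data bits at positions 3,5,6,7,9,10,11,12,13,14,15,17,18,19,20,21,22,23,24,25,26,27,28,29,30,31: 00110010100101100000111010

00110010100101100000111010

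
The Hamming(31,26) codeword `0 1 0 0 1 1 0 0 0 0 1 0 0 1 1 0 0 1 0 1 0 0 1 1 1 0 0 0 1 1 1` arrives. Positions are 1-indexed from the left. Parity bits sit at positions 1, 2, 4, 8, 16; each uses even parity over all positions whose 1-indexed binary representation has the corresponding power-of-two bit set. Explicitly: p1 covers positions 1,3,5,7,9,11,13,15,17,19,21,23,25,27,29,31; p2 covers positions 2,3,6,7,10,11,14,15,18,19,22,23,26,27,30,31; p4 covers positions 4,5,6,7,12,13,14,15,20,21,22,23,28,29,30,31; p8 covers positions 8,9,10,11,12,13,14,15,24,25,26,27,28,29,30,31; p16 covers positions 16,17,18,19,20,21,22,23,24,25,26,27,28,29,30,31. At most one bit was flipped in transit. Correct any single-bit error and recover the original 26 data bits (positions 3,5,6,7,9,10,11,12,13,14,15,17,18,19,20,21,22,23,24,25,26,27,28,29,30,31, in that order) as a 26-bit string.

01110010011010100111000111

s1: b1⊕b3⊕b5⊕b7⊕b9⊕b11⊕b13⊕b15⊕b17⊕b19⊕b21⊕b23⊕b25⊕b27⊕b29⊕b31 = 0⊕0⊕1⊕0⊕0⊕1⊕0⊕1⊕0⊕0⊕0⊕1⊕1⊕0⊕1⊕1 = 1
s2: b2⊕b3⊕b6⊕b7⊕b10⊕b11⊕b14⊕b15⊕b18⊕b19⊕b22⊕b23⊕b26⊕b27⊕b30⊕b31 = 1⊕0⊕1⊕0⊕0⊕1⊕1⊕1⊕1⊕0⊕0⊕1⊕0⊕0⊕1⊕1 = 1
s4: b4⊕b5⊕b6⊕b7⊕b12⊕b13⊕b14⊕b15⊕b20⊕b21⊕b22⊕b23⊕b28⊕b29⊕b30⊕b31 = 0⊕1⊕1⊕0⊕0⊕0⊕1⊕1⊕1⊕0⊕0⊕1⊕0⊕1⊕1⊕1 = 1
s8: b8⊕b9⊕b10⊕b11⊕b12⊕b13⊕b14⊕b15⊕b24⊕b25⊕b26⊕b27⊕b28⊕b29⊕b30⊕b31 = 0⊕0⊕0⊕1⊕0⊕0⊕1⊕1⊕1⊕1⊕0⊕0⊕0⊕1⊕1⊕1 = 0
s16: b16⊕b17⊕b18⊕b19⊕b20⊕b21⊕b22⊕b23⊕b24⊕b25⊕b26⊕b27⊕b28⊕b29⊕b30⊕b31 = 0⊕0⊕1⊕0⊕1⊕0⊕0⊕1⊕1⊕1⊕0⊕0⊕0⊕1⊕1⊕1 = 0
Syndrome (s16...s1) = 00111 → position 7.
Flip bit 7: corrected codeword = 0100111000100110010100111000111
Data bits at positions 3,5,6,7,9,10,11,12,13,14,15,17,18,19,20,21,22,23,24,25,26,27,28,29,30,31: 01110010011010100111000111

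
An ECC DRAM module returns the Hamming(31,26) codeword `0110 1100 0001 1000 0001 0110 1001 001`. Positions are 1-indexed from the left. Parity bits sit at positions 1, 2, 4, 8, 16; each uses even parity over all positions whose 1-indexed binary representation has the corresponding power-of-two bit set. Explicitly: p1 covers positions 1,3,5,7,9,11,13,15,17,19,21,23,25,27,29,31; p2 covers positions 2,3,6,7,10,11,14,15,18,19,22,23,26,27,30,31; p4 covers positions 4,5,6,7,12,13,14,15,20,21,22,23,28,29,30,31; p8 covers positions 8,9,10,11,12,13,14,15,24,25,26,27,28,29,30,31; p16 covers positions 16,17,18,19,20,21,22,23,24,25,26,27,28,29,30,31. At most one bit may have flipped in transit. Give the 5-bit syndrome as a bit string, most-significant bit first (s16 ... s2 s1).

s1: b1⊕b3⊕b5⊕b7⊕b9⊕b11⊕b13⊕b15⊕b17⊕b19⊕b21⊕b23⊕b25⊕b27⊕b29⊕b31 = 0⊕1⊕1⊕0⊕0⊕0⊕1⊕0⊕0⊕0⊕0⊕1⊕1⊕0⊕0⊕1 = 0
s2: b2⊕b3⊕b6⊕b7⊕b10⊕b11⊕b14⊕b15⊕b18⊕b19⊕b22⊕b23⊕b26⊕b27⊕b30⊕b31 = 1⊕1⊕1⊕0⊕0⊕0⊕0⊕0⊕0⊕0⊕1⊕1⊕0⊕0⊕0⊕1 = 0
s4: b4⊕b5⊕b6⊕b7⊕b12⊕b13⊕b14⊕b15⊕b20⊕b21⊕b22⊕b23⊕b28⊕b29⊕b30⊕b31 = 0⊕1⊕1⊕0⊕1⊕1⊕0⊕0⊕1⊕0⊕1⊕1⊕1⊕0⊕0⊕1 = 1
s8: b8⊕b9⊕b10⊕b11⊕b12⊕b13⊕b14⊕b15⊕b24⊕b25⊕b26⊕b27⊕b28⊕b29⊕b30⊕b31 = 0⊕0⊕0⊕0⊕1⊕1⊕0⊕0⊕0⊕1⊕0⊕0⊕1⊕0⊕0⊕1 = 1
s16: b16⊕b17⊕b18⊕b19⊕b20⊕b21⊕b22⊕b23⊕b24⊕b25⊕b26⊕b27⊕b28⊕b29⊕b30⊕b31 = 0⊕0⊕0⊕0⊕1⊕0⊕1⊕1⊕0⊕1⊕0⊕0⊕1⊕0⊕0⊕1 = 0
Syndrome (s16...s1) = 01100 → position 12.

01100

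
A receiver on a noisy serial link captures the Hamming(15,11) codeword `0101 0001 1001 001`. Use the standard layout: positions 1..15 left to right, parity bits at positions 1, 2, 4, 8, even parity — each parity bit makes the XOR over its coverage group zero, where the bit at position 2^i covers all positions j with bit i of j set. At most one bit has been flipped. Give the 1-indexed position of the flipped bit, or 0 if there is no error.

s1: b1⊕b3⊕b5⊕b7⊕b9⊕b11⊕b13⊕b15 = 0⊕0⊕0⊕0⊕1⊕0⊕0⊕1 = 0
s2: b2⊕b3⊕b6⊕b7⊕b10⊕b11⊕b14⊕b15 = 1⊕0⊕0⊕0⊕0⊕0⊕0⊕1 = 0
s4: b4⊕b5⊕b6⊕b7⊕b12⊕b13⊕b14⊕b15 = 1⊕0⊕0⊕0⊕1⊕0⊕0⊕1 = 1
s8: b8⊕b9⊕b10⊕b11⊕b12⊕b13⊕b14⊕b15 = 1⊕1⊕0⊕0⊕1⊕0⊕0⊕1 = 0
Syndrome (s8...s1) = 0100 → position 4.

4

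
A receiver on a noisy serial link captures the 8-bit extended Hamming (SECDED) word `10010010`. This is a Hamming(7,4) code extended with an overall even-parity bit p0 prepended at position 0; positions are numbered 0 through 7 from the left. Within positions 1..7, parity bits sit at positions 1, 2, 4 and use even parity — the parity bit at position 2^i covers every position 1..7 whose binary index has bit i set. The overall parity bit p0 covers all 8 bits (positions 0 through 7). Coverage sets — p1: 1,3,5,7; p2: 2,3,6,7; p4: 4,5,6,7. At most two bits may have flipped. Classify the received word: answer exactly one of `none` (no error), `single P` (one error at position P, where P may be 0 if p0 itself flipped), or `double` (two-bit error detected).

s1: b1⊕b3⊕b5⊕b7 = 0⊕1⊕0⊕0 = 1
s2: b2⊕b3⊕b6⊕b7 = 0⊕1⊕1⊕0 = 0
s4: b4⊕b5⊕b6⊕b7 = 0⊕0⊕1⊕0 = 1
Syndrome (s4...s1) = 101 → position 5.
Overall parity (XOR of all 8 bits, including p0): 1⊕0⊕0⊕1⊕0⊕0⊕1⊕0 = 1
Overall=1, syndrome position=5 → single-bit error at position 5.

single 5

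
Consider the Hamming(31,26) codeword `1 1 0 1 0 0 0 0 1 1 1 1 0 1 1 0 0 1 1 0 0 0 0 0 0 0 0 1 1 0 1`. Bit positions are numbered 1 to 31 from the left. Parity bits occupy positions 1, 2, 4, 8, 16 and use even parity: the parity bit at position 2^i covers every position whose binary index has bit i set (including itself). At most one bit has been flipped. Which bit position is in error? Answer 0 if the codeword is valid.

s1: b1⊕b3⊕b5⊕b7⊕b9⊕b11⊕b13⊕b15⊕b17⊕b19⊕b21⊕b23⊕b25⊕b27⊕b29⊕b31 = 1⊕0⊕0⊕0⊕1⊕1⊕0⊕1⊕0⊕1⊕0⊕0⊕0⊕0⊕1⊕1 = 1
s2: b2⊕b3⊕b6⊕b7⊕b10⊕b11⊕b14⊕b15⊕b18⊕b19⊕b22⊕b23⊕b26⊕b27⊕b30⊕b31 = 1⊕0⊕0⊕0⊕1⊕1⊕1⊕1⊕1⊕1⊕0⊕0⊕0⊕0⊕0⊕1 = 0
s4: b4⊕b5⊕b6⊕b7⊕b12⊕b13⊕b14⊕b15⊕b20⊕b21⊕b22⊕b23⊕b28⊕b29⊕b30⊕b31 = 1⊕0⊕0⊕0⊕1⊕0⊕1⊕1⊕0⊕0⊕0⊕0⊕1⊕1⊕0⊕1 = 1
s8: b8⊕b9⊕b10⊕b11⊕b12⊕b13⊕b14⊕b15⊕b24⊕b25⊕b26⊕b27⊕b28⊕b29⊕b30⊕b31 = 0⊕1⊕1⊕1⊕1⊕0⊕1⊕1⊕0⊕0⊕0⊕0⊕1⊕1⊕0⊕1 = 1
s16: b16⊕b17⊕b18⊕b19⊕b20⊕b21⊕b22⊕b23⊕b24⊕b25⊕b26⊕b27⊕b28⊕b29⊕b30⊕b31 = 0⊕0⊕1⊕1⊕0⊕0⊕0⊕0⊕0⊕0⊕0⊕0⊕1⊕1⊕0⊕1 = 1
Syndrome (s16...s1) = 11101 → position 29.

29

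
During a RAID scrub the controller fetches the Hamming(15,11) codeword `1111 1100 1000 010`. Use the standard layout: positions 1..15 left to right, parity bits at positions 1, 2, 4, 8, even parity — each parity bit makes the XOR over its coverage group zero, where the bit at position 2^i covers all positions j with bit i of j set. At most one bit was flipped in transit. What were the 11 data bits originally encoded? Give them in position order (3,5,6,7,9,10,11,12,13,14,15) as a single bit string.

s1: b1⊕b3⊕b5⊕b7⊕b9⊕b11⊕b13⊕b15 = 1⊕1⊕1⊕0⊕1⊕0⊕0⊕0 = 0
s2: b2⊕b3⊕b6⊕b7⊕b10⊕b11⊕b14⊕b15 = 1⊕1⊕1⊕0⊕0⊕0⊕1⊕0 = 0
s4: b4⊕b5⊕b6⊕b7⊕b12⊕b13⊕b14⊕b15 = 1⊕1⊕1⊕0⊕0⊕0⊕1⊕0 = 0
s8: b8⊕b9⊕b10⊕b11⊕b12⊕b13⊕b14⊕b15 = 0⊕1⊕0⊕0⊕0⊕0⊕1⊕0 = 0
Syndrome (s8...s1) = 0000 → position 0 (no error).
No correction needed.
Data bits at positions 3,5,6,7,9,10,11,12,13,14,15: 11101000010

11101000010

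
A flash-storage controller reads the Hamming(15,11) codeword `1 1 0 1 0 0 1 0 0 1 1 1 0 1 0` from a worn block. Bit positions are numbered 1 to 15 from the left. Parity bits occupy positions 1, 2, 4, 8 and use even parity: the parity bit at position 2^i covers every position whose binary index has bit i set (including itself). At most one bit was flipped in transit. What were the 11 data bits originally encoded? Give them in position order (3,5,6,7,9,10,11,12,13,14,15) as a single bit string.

s1: b1⊕b3⊕b5⊕b7⊕b9⊕b11⊕b13⊕b15 = 1⊕0⊕0⊕1⊕0⊕1⊕0⊕0 = 1
s2: b2⊕b3⊕b6⊕b7⊕b10⊕b11⊕b14⊕b15 = 1⊕0⊕0⊕1⊕1⊕1⊕1⊕0 = 1
s4: b4⊕b5⊕b6⊕b7⊕b12⊕b13⊕b14⊕b15 = 1⊕0⊕0⊕1⊕1⊕0⊕1⊕0 = 0
s8: b8⊕b9⊕b10⊕b11⊕b12⊕b13⊕b14⊕b15 = 0⊕0⊕1⊕1⊕1⊕0⊕1⊕0 = 0
Syndrome (s8...s1) = 0011 → position 3.
Flip bit 3: corrected codeword = 111100100111010
Data bits at positions 3,5,6,7,9,10,11,12,13,14,15: 10010111010

10010111010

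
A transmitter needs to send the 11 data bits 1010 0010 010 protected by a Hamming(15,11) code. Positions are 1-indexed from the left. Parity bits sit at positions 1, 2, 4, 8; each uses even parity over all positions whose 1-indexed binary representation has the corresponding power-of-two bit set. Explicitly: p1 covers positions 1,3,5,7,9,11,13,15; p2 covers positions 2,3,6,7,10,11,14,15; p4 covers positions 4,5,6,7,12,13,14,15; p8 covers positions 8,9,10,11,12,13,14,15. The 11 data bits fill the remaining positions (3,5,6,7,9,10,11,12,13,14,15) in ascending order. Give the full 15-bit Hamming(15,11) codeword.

001001000010010

Place data bits at non-power-of-two positions: b3=1, b5=0, b6=1, b7=0, b9=0, b10=0, b11=1, b12=0, b13=0, b14=1, b15=0.
p1 = XOR of data positions {3,5,7,9,11,13,15} = 1⊕0⊕0⊕0⊕1⊕0⊕0 = 0
p2 = XOR of data positions {3,6,7,10,11,14,15} = 1⊕1⊕0⊕0⊕1⊕1⊕0 = 0
p4 = XOR of data positions {5,6,7,12,13,14,15} = 0⊕1⊕0⊕0⊕0⊕1⊕0 = 0
p8 = XOR of data positions {9,10,11,12,13,14,15} = 0⊕0⊕1⊕0⊕0⊕1⊕0 = 0
Codeword b1..b15 = 001001000010010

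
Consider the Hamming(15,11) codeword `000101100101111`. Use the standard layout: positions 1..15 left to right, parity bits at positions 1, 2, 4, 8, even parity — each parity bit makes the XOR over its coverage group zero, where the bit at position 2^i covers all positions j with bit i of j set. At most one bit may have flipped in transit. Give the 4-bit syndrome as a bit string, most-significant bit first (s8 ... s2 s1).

s1: b1⊕b3⊕b5⊕b7⊕b9⊕b11⊕b13⊕b15 = 0⊕0⊕0⊕1⊕0⊕0⊕1⊕1 = 1
s2: b2⊕b3⊕b6⊕b7⊕b10⊕b11⊕b14⊕b15 = 0⊕0⊕1⊕1⊕1⊕0⊕1⊕1 = 1
s4: b4⊕b5⊕b6⊕b7⊕b12⊕b13⊕b14⊕b15 = 1⊕0⊕1⊕1⊕1⊕1⊕1⊕1 = 1
s8: b8⊕b9⊕b10⊕b11⊕b12⊕b13⊕b14⊕b15 = 0⊕0⊕1⊕0⊕1⊕1⊕1⊕1 = 1
Syndrome (s8...s1) = 1111 → position 15.

1111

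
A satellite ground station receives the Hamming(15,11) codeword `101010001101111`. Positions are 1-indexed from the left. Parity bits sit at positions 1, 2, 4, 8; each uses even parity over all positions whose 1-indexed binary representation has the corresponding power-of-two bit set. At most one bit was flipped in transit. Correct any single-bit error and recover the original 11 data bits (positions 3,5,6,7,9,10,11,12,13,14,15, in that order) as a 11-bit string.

s1: b1⊕b3⊕b5⊕b7⊕b9⊕b11⊕b13⊕b15 = 1⊕1⊕1⊕0⊕1⊕0⊕1⊕1 = 0
s2: b2⊕b3⊕b6⊕b7⊕b10⊕b11⊕b14⊕b15 = 0⊕1⊕0⊕0⊕1⊕0⊕1⊕1 = 0
s4: b4⊕b5⊕b6⊕b7⊕b12⊕b13⊕b14⊕b15 = 0⊕1⊕0⊕0⊕1⊕1⊕1⊕1 = 1
s8: b8⊕b9⊕b10⊕b11⊕b12⊕b13⊕b14⊕b15 = 0⊕1⊕1⊕0⊕1⊕1⊕1⊕1 = 0
Syndrome (s8...s1) = 0100 → position 4.
Flip bit 4: corrected codeword = 101110001101111
Data bits at positions 3,5,6,7,9,10,11,12,13,14,15: 11001101111

11001101111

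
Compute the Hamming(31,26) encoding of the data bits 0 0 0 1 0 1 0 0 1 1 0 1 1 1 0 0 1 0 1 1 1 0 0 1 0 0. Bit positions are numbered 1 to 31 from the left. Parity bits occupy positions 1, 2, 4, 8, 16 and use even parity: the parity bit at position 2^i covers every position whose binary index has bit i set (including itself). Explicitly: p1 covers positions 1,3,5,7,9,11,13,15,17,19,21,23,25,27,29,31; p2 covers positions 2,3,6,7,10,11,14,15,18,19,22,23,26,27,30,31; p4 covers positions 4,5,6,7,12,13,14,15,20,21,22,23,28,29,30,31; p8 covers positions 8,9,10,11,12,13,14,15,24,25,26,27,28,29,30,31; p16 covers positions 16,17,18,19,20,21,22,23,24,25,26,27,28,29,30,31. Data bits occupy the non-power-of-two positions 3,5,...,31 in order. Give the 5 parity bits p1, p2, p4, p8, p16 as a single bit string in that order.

01110

Place data bits at non-power-of-two positions: b3=0, b5=0, b6=0, b7=1, b9=0, b10=1, b11=0, b12=0, b13=1, b14=1, b15=0, b17=1, b18=1, b19=1, b20=0, b21=0, b22=1, b23=0, b24=1, b25=1, b26=1, b27=0, b28=0, b29=1, b30=0, b31=0.
p1 = XOR of data positions {3,5,7,9,11,13,15,17,19,21,23,25,27,29,31} = 0⊕0⊕1⊕0⊕0⊕1⊕0⊕1⊕1⊕0⊕0⊕1⊕0⊕1⊕0 = 0
p2 = XOR of data positions {3,6,7,10,11,14,15,18,19,22,23,26,27,30,31} = 0⊕0⊕1⊕1⊕0⊕1⊕0⊕1⊕1⊕1⊕0⊕1⊕0⊕0⊕0 = 1
p4 = XOR of data positions {5,6,7,12,13,14,15,20,21,22,23,28,29,30,31} = 0⊕0⊕1⊕0⊕1⊕1⊕0⊕0⊕0⊕1⊕0⊕0⊕1⊕0⊕0 = 1
p8 = XOR of data positions {9,10,11,12,13,14,15,24,25,26,27,28,29,30,31} = 0⊕1⊕0⊕0⊕1⊕1⊕0⊕1⊕1⊕1⊕0⊕0⊕1⊕0⊕0 = 1
p16 = XOR of data positions {17,18,19,20,21,22,23,24,25,26,27,28,29,30,31} = 1⊕1⊕1⊕0⊕0⊕1⊕0⊕1⊕1⊕1⊕0⊕0⊕1⊕0⊕0 = 0
Parity bits p1,p2,p4,p8,p16 = 01110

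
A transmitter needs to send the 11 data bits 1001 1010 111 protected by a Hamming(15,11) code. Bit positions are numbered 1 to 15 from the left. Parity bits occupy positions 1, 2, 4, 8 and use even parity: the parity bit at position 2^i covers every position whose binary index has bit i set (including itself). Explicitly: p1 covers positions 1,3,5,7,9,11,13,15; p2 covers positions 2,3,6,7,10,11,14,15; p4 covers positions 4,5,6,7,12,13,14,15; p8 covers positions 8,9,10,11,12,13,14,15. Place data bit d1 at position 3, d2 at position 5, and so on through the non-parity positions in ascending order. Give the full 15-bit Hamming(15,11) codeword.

Place data bits at non-power-of-two positions: b3=1, b5=0, b6=0, b7=1, b9=1, b10=0, b11=1, b12=0, b13=1, b14=1, b15=1.
p1 = XOR of data positions {3,5,7,9,11,13,15} = 1⊕0⊕1⊕1⊕1⊕1⊕1 = 0
p2 = XOR of data positions {3,6,7,10,11,14,15} = 1⊕0⊕1⊕0⊕1⊕1⊕1 = 1
p4 = XOR of data positions {5,6,7,12,13,14,15} = 0⊕0⊕1⊕0⊕1⊕1⊕1 = 0
p8 = XOR of data positions {9,10,11,12,13,14,15} = 1⊕0⊕1⊕0⊕1⊕1⊕1 = 1
Codeword b1..b15 = 011000111010111

011000111010111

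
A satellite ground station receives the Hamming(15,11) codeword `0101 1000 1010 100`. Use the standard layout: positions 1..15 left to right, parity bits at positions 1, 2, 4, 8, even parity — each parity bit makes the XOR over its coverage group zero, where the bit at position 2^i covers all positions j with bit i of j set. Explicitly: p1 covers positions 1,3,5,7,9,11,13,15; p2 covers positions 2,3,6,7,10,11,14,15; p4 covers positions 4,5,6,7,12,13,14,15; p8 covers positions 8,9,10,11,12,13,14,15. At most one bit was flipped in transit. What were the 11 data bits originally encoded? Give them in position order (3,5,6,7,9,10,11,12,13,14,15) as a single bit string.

s1: b1⊕b3⊕b5⊕b7⊕b9⊕b11⊕b13⊕b15 = 0⊕0⊕1⊕0⊕1⊕1⊕1⊕0 = 0
s2: b2⊕b3⊕b6⊕b7⊕b10⊕b11⊕b14⊕b15 = 1⊕0⊕0⊕0⊕0⊕1⊕0⊕0 = 0
s4: b4⊕b5⊕b6⊕b7⊕b12⊕b13⊕b14⊕b15 = 1⊕1⊕0⊕0⊕0⊕1⊕0⊕0 = 1
s8: b8⊕b9⊕b10⊕b11⊕b12⊕b13⊕b14⊕b15 = 0⊕1⊕0⊕1⊕0⊕1⊕0⊕0 = 1
Syndrome (s8...s1) = 1100 → position 12.
Flip bit 12: corrected codeword = 010110001011100
Data bits at positions 3,5,6,7,9,10,11,12,13,14,15: 01001011100

01001011100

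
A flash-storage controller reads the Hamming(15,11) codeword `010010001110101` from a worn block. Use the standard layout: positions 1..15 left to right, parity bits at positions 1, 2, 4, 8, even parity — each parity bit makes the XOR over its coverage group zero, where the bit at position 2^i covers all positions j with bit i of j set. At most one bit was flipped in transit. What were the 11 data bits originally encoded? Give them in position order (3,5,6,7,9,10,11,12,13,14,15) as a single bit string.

01001110001

s1: b1⊕b3⊕b5⊕b7⊕b9⊕b11⊕b13⊕b15 = 0⊕0⊕1⊕0⊕1⊕1⊕1⊕1 = 1
s2: b2⊕b3⊕b6⊕b7⊕b10⊕b11⊕b14⊕b15 = 1⊕0⊕0⊕0⊕1⊕1⊕0⊕1 = 0
s4: b4⊕b5⊕b6⊕b7⊕b12⊕b13⊕b14⊕b15 = 0⊕1⊕0⊕0⊕0⊕1⊕0⊕1 = 1
s8: b8⊕b9⊕b10⊕b11⊕b12⊕b13⊕b14⊕b15 = 0⊕1⊕1⊕1⊕0⊕1⊕0⊕1 = 1
Syndrome (s8...s1) = 1101 → position 13.
Flip bit 13: corrected codeword = 010010001110001
Data bits at positions 3,5,6,7,9,10,11,12,13,14,15: 01001110001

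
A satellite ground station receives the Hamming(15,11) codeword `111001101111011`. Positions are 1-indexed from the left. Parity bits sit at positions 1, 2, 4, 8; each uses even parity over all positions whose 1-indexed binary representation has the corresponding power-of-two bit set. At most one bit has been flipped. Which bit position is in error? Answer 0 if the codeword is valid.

s1: b1⊕b3⊕b5⊕b7⊕b9⊕b11⊕b13⊕b15 = 1⊕1⊕0⊕1⊕1⊕1⊕0⊕1 = 0
s2: b2⊕b3⊕b6⊕b7⊕b10⊕b11⊕b14⊕b15 = 1⊕1⊕1⊕1⊕1⊕1⊕1⊕1 = 0
s4: b4⊕b5⊕b6⊕b7⊕b12⊕b13⊕b14⊕b15 = 0⊕0⊕1⊕1⊕1⊕0⊕1⊕1 = 1
s8: b8⊕b9⊕b10⊕b11⊕b12⊕b13⊕b14⊕b15 = 0⊕1⊕1⊕1⊕1⊕0⊕1⊕1 = 0
Syndrome (s8...s1) = 0100 → position 4.

4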